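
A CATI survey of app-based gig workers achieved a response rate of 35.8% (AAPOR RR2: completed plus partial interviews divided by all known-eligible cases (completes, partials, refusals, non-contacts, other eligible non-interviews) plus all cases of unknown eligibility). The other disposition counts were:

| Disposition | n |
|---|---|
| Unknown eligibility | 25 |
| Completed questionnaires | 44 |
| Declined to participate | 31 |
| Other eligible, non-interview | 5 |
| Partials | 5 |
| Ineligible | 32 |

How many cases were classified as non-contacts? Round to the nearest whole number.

Top: 44 + 5 = 49
RR2 = 49 / D = 0.358
D = 49 / 0.358 = 136.9
Rest of base = 110
non-contacts = 136.9 − 110 ≈ 27

27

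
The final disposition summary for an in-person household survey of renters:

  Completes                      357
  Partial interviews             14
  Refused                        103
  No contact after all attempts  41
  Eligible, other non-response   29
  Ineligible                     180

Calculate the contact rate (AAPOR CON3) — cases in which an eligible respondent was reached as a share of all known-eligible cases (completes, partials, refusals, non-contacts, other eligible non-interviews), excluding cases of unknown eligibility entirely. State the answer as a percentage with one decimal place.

Top = 357 + 14 + 103 + 29 = 503
Denom = 357 + 14 + 103 + 41 + 29 = 544
CON3 = 503 / 544 = 0.9246

92.5%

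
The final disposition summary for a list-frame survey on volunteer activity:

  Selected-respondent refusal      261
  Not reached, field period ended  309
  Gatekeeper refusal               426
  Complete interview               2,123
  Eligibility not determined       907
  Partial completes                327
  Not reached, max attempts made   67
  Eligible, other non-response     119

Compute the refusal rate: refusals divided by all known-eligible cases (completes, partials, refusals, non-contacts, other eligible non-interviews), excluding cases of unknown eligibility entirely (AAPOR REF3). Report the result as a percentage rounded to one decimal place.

Refused = 426 + 261 = 687
No contact after all attempts = 309 + 67 = 376
Numerator: 687
Denom: 2123 + 327 + 687 + 376 + 119 = 3632
REF3 = 687 / 3632 = 0.1892

18.9%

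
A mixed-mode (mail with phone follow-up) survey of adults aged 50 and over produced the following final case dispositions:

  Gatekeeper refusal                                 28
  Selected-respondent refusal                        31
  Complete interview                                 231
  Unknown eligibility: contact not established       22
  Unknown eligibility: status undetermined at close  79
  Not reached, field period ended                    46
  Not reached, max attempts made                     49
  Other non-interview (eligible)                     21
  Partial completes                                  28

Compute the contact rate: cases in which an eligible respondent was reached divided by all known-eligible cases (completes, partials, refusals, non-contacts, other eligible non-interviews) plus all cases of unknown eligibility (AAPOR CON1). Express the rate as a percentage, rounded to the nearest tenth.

Refusals = 28 + 31 = 59
No answer / not reached = 46 + 49 = 95
Unknown eligibility = 22 + 79 = 101
Numerator: 231 + 28 + 59 + 21 = 339
Denom: 231 + 28 + 59 + 95 + 21 + 101 = 535
CON1 = 339 / 535 = 0.6336

63.4%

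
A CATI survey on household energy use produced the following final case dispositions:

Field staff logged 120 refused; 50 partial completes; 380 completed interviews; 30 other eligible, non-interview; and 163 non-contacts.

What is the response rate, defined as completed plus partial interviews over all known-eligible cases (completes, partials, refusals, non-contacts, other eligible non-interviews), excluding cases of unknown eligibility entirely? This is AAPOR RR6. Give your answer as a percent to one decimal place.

Top: 380 + 50 = 430
Denominator: 380 + 50 + 120 + 163 + 30 = 743
RR6 = 430 / 743 = 0.5787

57.9%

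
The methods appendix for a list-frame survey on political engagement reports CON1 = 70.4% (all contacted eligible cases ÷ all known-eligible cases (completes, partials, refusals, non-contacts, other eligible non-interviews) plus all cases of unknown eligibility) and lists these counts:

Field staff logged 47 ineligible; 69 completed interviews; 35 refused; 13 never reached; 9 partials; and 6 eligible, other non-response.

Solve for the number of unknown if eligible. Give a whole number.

37

Numerator → 69 + 9 + 35 + 6 = 119
CON1 = 119 / D = 0.704
D = 119 / 0.704 = 169.0
Rest of base = 132
unknown if eligible = 169.0 − 132 ≈ 37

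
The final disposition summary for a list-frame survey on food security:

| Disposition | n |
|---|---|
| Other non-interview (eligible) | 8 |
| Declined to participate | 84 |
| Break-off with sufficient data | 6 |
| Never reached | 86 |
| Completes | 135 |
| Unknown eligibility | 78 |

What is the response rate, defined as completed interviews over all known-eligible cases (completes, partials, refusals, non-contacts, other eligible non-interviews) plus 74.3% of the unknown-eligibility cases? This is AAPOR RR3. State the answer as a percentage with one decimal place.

Top = 135
Known eligible = 135 + 6 + 84 + 86 + 8 = 319
Eligible share of unknowns = 0.7430 × 78 = 57.95
Denom = 319 + 57.95 = 376.95
RR3 = 135 / 376.95 = 0.3581

35.8%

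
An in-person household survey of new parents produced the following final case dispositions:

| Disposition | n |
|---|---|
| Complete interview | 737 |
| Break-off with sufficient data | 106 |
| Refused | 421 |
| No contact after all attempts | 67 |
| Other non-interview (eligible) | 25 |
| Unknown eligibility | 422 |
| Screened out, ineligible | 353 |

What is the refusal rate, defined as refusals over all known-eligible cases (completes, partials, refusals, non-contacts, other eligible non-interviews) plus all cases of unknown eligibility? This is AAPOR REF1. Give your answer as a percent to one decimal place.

Top = 421
Base = 737 + 106 + 421 + 67 + 25 + 422 = 1778
REF1 = 421 / 1778 = 0.2368

23.7%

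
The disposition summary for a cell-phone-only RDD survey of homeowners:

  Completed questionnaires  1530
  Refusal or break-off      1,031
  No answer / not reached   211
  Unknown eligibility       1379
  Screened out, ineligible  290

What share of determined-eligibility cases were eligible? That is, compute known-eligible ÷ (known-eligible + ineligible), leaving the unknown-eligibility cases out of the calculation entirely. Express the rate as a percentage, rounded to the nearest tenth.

90.5%

Known eligible = 1530 + 1031 + 211 = 2772
e = 2772 / (2772 + 290) = 2772 / 3062 = 0.9053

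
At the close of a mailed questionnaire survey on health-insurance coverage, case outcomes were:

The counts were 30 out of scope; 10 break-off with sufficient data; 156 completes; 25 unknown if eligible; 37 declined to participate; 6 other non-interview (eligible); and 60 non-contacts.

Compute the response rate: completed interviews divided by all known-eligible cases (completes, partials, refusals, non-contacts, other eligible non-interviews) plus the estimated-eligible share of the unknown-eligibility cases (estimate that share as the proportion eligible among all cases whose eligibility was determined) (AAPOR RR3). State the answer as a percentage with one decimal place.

Numerator = 156
Determined eligible = 156 + 10 + 37 + 60 + 6 = 269
e = 269 / (269 + 30) = 269 / 299 = 0.8997
e × U = 0.8997 × 25 = 22.49
Denominator = 269 + 22.49 = 291.49
RR3 = 156 / 291.49 = 0.5352

53.5%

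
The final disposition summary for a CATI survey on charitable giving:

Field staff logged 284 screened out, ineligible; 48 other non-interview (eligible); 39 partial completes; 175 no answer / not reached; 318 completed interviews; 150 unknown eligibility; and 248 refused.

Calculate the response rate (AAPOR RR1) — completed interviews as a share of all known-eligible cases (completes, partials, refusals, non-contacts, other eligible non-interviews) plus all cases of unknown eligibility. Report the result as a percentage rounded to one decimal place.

32.5%

Numerator = 318
Base = 318 + 39 + 248 + 175 + 48 + 150 = 978
RR1 = 318 / 978 = 0.3252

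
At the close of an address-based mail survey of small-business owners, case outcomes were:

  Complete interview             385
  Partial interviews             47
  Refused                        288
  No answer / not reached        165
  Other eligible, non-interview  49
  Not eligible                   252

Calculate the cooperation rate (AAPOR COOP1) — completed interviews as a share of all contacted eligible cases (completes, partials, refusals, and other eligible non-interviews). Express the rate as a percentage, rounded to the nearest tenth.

50.1%

Num: 385
Denominator: 385 + 47 + 288 + 49 = 769
COOP1 = 385 / 769 = 0.5007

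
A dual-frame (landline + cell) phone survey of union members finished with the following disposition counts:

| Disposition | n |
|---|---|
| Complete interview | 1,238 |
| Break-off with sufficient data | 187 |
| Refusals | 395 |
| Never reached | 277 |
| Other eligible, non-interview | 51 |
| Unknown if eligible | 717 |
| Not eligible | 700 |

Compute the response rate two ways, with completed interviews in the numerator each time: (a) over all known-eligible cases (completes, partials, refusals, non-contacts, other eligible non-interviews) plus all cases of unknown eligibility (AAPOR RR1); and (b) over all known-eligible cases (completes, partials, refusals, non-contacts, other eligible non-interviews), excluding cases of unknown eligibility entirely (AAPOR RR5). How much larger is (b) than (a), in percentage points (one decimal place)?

Num: 1238
Base: 1238 + 187 + 395 + 277 + 51 + 717 = 2865
RR1 = 1238 / 2865 = 0.4321
Base: 1238 + 187 + 395 + 277 + 51 = 2148
RR5 = 1238 / 2148 = 0.5764
Difference = 57.64 − 43.21 = 14.43 percentage points

14.4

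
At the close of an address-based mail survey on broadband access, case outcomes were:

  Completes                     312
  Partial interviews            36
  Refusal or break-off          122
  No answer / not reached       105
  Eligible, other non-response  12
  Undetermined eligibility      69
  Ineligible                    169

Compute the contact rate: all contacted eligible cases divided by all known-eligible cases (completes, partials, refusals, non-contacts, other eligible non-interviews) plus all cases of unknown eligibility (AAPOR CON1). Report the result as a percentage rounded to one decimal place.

Top: 312 + 36 + 122 + 12 = 482
Base: 312 + 36 + 122 + 105 + 12 + 69 = 656
CON1 = 482 / 656 = 0.7348

73.5%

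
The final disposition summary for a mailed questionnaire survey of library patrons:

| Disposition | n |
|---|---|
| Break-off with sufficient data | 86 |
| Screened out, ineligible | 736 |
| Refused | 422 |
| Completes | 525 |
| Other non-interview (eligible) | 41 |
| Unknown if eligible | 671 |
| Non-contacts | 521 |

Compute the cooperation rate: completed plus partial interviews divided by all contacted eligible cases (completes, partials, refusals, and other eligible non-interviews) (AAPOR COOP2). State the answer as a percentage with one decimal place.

Num: 525 + 86 = 611
Base: 525 + 86 + 422 + 41 = 1074
COOP2 = 611 / 1074 = 0.5689

56.9%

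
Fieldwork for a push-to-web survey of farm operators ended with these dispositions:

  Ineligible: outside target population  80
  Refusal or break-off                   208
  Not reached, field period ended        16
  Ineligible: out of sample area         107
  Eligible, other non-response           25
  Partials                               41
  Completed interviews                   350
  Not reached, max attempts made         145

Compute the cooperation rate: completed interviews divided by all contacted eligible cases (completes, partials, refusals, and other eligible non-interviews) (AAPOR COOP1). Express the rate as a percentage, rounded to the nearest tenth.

No contact after all attempts = 16 + 145 = 161
Out of scope = 80 + 107 = 187
Top = 350
Base = 350 + 41 + 208 + 25 = 624
COOP1 = 350 / 624 = 0.5609

56.1%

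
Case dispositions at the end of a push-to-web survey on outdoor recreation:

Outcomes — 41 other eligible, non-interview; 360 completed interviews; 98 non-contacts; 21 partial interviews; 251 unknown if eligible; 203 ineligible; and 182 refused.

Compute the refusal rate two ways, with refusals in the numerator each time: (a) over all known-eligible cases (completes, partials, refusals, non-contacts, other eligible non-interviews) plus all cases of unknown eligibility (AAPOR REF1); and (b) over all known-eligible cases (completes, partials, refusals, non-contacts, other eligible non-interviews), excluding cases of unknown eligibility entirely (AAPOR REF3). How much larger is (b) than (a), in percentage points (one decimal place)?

6.8

Numerator → 182
Denominator → 360 + 21 + 182 + 98 + 41 + 251 = 953
REF1 = 182 / 953 = 0.1910
Denominator → 360 + 21 + 182 + 98 + 41 = 702
REF3 = 182 / 702 = 0.2593
Difference = 25.93 − 19.10 = 6.83 percentage points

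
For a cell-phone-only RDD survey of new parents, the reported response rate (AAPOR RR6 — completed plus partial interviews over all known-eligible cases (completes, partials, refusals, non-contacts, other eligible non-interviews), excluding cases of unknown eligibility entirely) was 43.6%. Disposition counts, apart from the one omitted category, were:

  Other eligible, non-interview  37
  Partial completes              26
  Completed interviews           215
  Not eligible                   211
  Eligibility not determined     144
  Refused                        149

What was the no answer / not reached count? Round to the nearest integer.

Num → 215 + 26 = 241
RR6 = 241 / D = 0.436
D = 241 / 0.436 = 552.8
Rest of base = 427
no answer / not reached = 552.8 − 427 ≈ 126

126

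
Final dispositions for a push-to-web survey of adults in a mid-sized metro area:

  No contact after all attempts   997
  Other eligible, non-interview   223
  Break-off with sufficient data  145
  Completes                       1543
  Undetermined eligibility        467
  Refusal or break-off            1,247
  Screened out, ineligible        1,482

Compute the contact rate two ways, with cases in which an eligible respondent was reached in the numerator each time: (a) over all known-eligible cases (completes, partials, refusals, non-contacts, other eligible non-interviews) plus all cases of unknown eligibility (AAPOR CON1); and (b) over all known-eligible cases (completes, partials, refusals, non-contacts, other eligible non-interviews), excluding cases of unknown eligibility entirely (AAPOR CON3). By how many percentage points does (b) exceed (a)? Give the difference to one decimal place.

Top: 1543 + 145 + 1247 + 223 = 3158
Denominator: 1543 + 145 + 1247 + 997 + 223 + 467 = 4622
CON1 = 3158 / 4622 = 0.6833
Denominator: 1543 + 145 + 1247 + 997 + 223 = 4155
CON3 = 3158 / 4155 = 0.7600
Difference = 76.00 − 68.33 = 7.67 percentage points

7.7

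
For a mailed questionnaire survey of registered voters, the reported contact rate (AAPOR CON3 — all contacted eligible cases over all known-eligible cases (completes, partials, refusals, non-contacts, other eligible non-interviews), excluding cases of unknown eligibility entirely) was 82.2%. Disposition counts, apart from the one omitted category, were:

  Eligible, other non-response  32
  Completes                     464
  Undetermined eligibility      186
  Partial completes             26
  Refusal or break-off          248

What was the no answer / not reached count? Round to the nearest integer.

Num: 464 + 26 + 248 + 32 = 770
CON3 = 770 / D = 0.822
D = 770 / 0.822 = 936.7
Remaining denominator categories sum to 770
no answer / not reached = 936.7 − 770 ≈ 167

167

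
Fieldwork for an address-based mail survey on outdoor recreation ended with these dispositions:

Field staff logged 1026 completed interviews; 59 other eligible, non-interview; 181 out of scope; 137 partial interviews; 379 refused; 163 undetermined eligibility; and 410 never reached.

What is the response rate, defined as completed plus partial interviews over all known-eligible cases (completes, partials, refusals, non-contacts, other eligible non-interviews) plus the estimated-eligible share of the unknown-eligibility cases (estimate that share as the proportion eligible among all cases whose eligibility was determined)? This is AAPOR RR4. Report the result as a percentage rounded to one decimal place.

Num: 1026 + 137 = 1163
Known eligible: 1026 + 137 + 379 + 410 + 59 = 2011
e = 2011 / (2011 + 181) = 2011 / 2192 = 0.9174
Estimated eligible among unknowns: 0.9174 × 163 = 149.54
Base: 2011 + 149.54 = 2160.54
RR4 = 1163 / 2160.54 = 0.5383

53.8%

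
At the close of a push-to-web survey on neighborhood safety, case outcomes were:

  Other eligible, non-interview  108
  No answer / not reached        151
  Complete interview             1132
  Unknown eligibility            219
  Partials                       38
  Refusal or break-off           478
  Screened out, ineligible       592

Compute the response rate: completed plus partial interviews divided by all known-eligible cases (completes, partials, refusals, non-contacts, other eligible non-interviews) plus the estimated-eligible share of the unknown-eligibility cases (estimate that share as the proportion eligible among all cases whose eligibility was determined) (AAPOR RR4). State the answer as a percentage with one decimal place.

56.4%

Num → 1132 + 38 = 1170
Determined eligible → 1132 + 38 + 478 + 151 + 108 = 1907
e = 1907 / (1907 + 592) = 1907 / 2499 = 0.7631
Eligible share of unknowns → 0.7631 × 219 = 167.12
Denominator → 1907 + 167.12 = 2074.12
RR4 = 1170 / 2074.12 = 0.5641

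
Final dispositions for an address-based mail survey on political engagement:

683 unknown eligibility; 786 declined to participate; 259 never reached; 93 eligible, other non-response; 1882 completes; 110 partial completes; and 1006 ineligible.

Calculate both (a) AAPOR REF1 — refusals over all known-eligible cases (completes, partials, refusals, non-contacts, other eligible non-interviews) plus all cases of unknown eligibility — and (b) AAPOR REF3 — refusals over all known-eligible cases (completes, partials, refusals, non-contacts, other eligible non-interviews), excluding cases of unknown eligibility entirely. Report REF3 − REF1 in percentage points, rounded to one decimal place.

4.5

Numerator → 786
Denominator → 1882 + 110 + 786 + 259 + 93 + 683 = 3813
REF1 = 786 / 3813 = 0.2061
Denominator → 1882 + 110 + 786 + 259 + 93 = 3130
REF3 = 786 / 3130 = 0.2511
Difference = 25.11 − 20.61 = 4.50 percentage points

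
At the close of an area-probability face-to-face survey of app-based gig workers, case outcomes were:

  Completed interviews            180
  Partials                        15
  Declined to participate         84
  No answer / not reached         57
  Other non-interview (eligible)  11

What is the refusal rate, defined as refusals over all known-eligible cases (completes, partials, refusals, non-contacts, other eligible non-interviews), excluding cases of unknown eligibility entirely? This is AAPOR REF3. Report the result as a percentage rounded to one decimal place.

Num: 84
Denom: 180 + 15 + 84 + 57 + 11 = 347
REF3 = 84 / 347 = 0.2421

24.2%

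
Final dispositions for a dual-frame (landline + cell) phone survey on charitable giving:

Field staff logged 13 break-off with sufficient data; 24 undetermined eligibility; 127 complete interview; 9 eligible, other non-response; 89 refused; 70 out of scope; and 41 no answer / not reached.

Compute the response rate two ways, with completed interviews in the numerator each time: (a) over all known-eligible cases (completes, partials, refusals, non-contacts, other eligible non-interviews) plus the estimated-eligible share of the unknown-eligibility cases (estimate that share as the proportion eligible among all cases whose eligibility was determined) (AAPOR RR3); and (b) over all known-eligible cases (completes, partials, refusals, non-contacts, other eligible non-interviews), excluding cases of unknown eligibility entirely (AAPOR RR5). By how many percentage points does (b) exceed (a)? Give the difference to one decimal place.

Top → 127
Determined eligible → 127 + 13 + 89 + 41 + 9 = 279
e = 279 / (279 + 70) = 279 / 349 = 0.7994
Estimated eligible among unknowns → 0.7994 × 24 = 19.19
Denominator → 279 + 19.19 = 298.19
RR3 = 127 / 298.19 = 0.4259
Denominator → 127 + 13 + 89 + 41 + 9 = 279
RR5 = 127 / 279 = 0.4552
Difference = 45.52 − 42.59 = 2.93 percentage points

2.9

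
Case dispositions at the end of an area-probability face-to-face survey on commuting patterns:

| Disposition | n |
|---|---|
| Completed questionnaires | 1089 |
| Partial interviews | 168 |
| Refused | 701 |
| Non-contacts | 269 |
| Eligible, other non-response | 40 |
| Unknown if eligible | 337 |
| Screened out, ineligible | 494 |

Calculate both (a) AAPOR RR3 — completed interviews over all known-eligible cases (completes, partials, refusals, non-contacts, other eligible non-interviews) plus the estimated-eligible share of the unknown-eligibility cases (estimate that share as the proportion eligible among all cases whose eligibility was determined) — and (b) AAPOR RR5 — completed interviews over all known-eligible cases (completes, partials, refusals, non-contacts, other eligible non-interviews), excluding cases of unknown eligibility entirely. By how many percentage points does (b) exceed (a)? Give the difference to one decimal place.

5.2

Top = 1089
Known eligible = 1089 + 168 + 701 + 269 + 40 = 2267
e = 2267 / (2267 + 494) = 2267 / 2761 = 0.8211
Eligible share of unknowns = 0.8211 × 337 = 276.71
Base = 2267 + 276.71 = 2543.71
RR3 = 1089 / 2543.71 = 0.4281
Base = 1089 + 168 + 701 + 269 + 40 = 2267
RR5 = 1089 / 2267 = 0.4804
Difference = 48.04 − 42.81 = 5.23 percentage points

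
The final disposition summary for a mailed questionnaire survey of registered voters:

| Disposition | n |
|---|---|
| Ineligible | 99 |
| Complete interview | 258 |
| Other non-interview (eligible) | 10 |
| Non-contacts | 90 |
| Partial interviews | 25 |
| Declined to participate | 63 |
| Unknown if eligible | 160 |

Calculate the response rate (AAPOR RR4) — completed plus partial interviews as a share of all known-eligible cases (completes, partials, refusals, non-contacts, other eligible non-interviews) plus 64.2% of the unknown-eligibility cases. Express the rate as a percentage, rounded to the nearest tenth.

51.6%

Numerator = 258 + 25 = 283
Eligible (known) = 258 + 25 + 63 + 90 + 10 = 446
e × U = 0.6420 × 160 = 102.72
Base = 446 + 102.72 = 548.72
RR4 = 283 / 548.72 = 0.5157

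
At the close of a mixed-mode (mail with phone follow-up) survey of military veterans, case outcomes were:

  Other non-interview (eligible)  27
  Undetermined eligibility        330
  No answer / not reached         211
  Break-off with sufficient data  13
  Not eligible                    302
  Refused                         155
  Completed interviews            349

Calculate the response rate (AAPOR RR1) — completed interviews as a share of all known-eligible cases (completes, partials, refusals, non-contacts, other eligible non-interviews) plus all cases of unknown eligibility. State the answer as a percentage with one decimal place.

32.2%

Top: 349
Base: 349 + 13 + 155 + 211 + 27 + 330 = 1085
RR1 = 349 / 1085 = 0.3217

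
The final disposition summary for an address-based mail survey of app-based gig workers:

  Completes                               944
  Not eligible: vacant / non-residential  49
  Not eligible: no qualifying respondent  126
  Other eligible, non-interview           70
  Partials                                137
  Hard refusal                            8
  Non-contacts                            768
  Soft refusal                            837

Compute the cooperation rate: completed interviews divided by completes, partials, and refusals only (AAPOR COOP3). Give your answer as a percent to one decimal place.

49.0%

Refusals = 8 + 837 = 845
Screened out, ineligible = 126 + 49 = 175
Top → 944
Base → 944 + 137 + 845 = 1926
COOP3 = 944 / 1926 = 0.4901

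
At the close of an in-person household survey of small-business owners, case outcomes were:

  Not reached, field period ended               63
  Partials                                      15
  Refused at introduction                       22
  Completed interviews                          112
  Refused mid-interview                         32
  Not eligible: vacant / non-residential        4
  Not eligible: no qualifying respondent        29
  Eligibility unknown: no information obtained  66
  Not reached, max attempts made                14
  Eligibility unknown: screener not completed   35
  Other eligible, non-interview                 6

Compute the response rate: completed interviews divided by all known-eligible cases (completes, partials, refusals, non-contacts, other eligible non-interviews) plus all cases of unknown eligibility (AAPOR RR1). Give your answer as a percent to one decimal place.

Declined to participate = 22 + 32 = 54
Never reached = 63 + 14 = 77
Unknown if eligible = 35 + 66 = 101
Screened out, ineligible = 29 + 4 = 33
Top: 112
Denominator: 112 + 15 + 54 + 77 + 6 + 101 = 365
RR1 = 112 / 365 = 0.3068

30.7%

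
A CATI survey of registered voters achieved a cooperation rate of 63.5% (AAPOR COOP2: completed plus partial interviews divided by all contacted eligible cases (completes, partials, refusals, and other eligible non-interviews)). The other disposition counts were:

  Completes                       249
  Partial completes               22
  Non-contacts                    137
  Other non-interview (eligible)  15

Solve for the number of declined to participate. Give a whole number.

141

Num: 249 + 22 = 271
COOP2 = 271 / D = 0.635
D = 271 / 0.635 = 426.8
Remaining denominator categories sum to 286
declined to participate = 426.8 − 286 ≈ 141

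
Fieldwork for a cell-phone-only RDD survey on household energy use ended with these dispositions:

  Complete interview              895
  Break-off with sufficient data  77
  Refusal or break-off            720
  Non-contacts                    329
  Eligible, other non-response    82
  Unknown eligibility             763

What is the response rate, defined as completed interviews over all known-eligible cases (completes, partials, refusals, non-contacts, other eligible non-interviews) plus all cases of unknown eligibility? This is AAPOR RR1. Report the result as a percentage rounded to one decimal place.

31.2%

Numerator → 895
Denominator → 895 + 77 + 720 + 329 + 82 + 763 = 2866
RR1 = 895 / 2866 = 0.3123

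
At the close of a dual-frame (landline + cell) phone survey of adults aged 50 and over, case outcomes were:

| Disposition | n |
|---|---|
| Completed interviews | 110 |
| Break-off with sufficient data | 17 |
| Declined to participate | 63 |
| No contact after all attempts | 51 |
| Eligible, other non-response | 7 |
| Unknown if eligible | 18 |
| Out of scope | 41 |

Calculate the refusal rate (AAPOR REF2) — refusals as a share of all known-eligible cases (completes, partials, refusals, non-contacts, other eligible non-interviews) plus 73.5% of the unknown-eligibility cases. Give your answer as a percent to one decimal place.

24.1%

Top = 63
Known eligible = 110 + 17 + 63 + 51 + 7 = 248
e × U = 0.7350 × 18 = 13.23
Base = 248 + 13.23 = 261.23
REF2 = 63 / 261.23 = 0.2412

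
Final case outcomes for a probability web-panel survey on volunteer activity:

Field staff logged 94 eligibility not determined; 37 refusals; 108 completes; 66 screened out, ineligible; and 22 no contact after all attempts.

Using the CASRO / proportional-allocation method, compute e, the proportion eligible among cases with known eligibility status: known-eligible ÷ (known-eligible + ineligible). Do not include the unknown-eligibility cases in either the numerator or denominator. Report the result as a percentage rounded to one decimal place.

Determined eligible → 108 + 37 + 22 = 167
e = 167 / (167 + 66) = 167 / 233 = 0.7167

71.7%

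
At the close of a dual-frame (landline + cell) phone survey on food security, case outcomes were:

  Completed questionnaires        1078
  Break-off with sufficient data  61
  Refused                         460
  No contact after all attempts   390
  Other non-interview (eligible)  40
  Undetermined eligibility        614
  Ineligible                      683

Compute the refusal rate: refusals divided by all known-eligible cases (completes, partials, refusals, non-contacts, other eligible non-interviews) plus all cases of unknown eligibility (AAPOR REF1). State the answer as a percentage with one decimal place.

Top = 460
Base = 1078 + 61 + 460 + 390 + 40 + 614 = 2643
REF1 = 460 / 2643 = 0.1740

17.4%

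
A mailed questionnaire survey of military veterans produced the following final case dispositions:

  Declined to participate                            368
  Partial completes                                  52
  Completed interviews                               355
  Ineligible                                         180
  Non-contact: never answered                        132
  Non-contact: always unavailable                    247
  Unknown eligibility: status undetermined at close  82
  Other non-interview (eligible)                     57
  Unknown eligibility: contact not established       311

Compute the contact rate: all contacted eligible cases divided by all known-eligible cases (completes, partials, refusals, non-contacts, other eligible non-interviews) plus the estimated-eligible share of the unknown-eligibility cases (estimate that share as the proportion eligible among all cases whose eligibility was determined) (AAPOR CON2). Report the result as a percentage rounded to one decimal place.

No answer / not reached = 132 + 247 = 379
Unknown eligibility = 311 + 82 = 393
Top = 355 + 52 + 368 + 57 = 832
Eligible (known) = 355 + 52 + 368 + 379 + 57 = 1211
e = 1211 / (1211 + 180) = 1211 / 1391 = 0.8706
e × U = 0.8706 × 393 = 342.15
Denom = 1211 + 342.15 = 1553.15
CON2 = 832 / 1553.15 = 0.5357

53.6%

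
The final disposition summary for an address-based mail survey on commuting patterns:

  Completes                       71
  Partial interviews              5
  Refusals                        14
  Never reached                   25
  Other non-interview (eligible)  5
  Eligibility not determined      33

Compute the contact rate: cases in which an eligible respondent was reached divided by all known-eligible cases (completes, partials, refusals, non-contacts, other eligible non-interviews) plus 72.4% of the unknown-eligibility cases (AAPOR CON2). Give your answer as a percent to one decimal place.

Numerator = 71 + 5 + 14 + 5 = 95
Determined eligible = 71 + 5 + 14 + 25 + 5 = 120
Eligible share of unknowns = 0.7240 × 33 = 23.89
Denom = 120 + 23.89 = 143.89
CON2 = 95 / 143.89 = 0.6602

66.0%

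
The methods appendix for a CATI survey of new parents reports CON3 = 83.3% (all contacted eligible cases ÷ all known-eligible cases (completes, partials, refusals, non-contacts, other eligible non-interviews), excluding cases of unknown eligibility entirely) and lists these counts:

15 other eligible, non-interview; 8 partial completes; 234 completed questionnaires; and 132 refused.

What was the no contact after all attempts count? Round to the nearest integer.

78

Numerator = 234 + 8 + 132 + 15 = 389
CON3 = 389 / D = 0.833
D = 389 / 0.833 = 467.0
Rest of base = 389
no contact after all attempts = 467.0 − 389 ≈ 78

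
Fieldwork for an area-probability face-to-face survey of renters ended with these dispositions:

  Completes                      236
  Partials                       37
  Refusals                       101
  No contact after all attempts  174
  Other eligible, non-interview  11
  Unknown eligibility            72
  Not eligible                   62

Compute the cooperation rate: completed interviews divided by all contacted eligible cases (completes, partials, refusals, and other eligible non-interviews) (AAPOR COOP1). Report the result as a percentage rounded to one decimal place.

61.3%

Top = 236
Denom = 236 + 37 + 101 + 11 = 385
COOP1 = 236 / 385 = 0.6130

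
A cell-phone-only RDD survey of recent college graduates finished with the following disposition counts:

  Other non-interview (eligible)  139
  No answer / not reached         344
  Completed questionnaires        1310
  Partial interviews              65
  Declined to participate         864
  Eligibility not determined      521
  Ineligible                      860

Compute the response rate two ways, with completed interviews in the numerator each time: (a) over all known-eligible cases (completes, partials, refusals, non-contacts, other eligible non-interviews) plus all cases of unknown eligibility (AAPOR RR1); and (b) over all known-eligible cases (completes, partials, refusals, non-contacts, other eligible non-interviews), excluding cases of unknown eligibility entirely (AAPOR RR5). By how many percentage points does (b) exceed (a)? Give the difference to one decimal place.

Num = 1310
Denom = 1310 + 65 + 864 + 344 + 139 + 521 = 3243
RR1 = 1310 / 3243 = 0.4039
Denom = 1310 + 65 + 864 + 344 + 139 = 2722
RR5 = 1310 / 2722 = 0.4813
Difference = 48.13 − 40.39 = 7.74 percentage points

7.7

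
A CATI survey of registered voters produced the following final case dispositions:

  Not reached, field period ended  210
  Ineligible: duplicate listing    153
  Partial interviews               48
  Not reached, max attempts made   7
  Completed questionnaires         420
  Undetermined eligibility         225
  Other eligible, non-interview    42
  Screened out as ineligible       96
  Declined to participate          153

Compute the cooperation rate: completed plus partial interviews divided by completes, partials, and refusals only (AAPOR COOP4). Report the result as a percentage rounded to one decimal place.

Non-contacts = 210 + 7 = 217
Ineligible = 96 + 153 = 249
Num = 420 + 48 = 468
Base = 420 + 48 + 153 = 621
COOP4 = 468 / 621 = 0.7536

75.4%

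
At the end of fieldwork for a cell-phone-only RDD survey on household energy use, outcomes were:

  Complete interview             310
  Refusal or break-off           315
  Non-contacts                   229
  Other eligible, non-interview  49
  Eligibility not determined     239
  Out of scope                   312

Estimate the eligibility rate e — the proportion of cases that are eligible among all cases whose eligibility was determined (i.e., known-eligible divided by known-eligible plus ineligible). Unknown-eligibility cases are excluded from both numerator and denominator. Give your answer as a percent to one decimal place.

74.3%

Determined eligible → 310 + 315 + 229 + 49 = 903
e = 903 / (903 + 312) = 903 / 1215 = 0.7432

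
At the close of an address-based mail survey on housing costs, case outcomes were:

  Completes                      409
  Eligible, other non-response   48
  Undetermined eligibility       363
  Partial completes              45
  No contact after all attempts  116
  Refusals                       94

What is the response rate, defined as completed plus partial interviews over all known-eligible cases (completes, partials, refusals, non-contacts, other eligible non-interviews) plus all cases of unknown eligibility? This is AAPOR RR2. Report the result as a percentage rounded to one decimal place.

Numerator = 409 + 45 = 454
Denominator = 409 + 45 + 94 + 116 + 48 + 363 = 1075
RR2 = 454 / 1075 = 0.4223

42.2%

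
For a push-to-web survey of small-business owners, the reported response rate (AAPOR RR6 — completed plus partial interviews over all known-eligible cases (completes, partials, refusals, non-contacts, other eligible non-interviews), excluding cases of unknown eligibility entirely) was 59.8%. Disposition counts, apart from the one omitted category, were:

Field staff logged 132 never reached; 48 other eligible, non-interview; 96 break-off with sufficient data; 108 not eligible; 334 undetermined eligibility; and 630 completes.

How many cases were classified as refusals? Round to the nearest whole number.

Numerator: 630 + 96 = 726
RR6 = 726 / D = 0.598
D = 726 / 0.598 = 1214.0
Rest of base = 906
refusals = 1214.0 − 906 ≈ 308

308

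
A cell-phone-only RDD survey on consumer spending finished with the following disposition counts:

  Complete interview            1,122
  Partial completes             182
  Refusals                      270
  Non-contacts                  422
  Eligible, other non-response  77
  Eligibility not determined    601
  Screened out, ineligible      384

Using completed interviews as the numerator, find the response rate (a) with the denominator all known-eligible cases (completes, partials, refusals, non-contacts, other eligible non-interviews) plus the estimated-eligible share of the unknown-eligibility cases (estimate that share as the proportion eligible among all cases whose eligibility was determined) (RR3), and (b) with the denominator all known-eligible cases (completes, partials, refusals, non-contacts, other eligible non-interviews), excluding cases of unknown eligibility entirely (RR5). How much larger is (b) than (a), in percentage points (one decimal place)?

Numerator = 1122
Determined eligible = 1122 + 182 + 270 + 422 + 77 = 2073
e = 2073 / (2073 + 384) = 2073 / 2457 = 0.8437
Estimated eligible among unknowns = 0.8437 × 601 = 507.06
Denominator = 2073 + 507.06 = 2580.06
RR3 = 1122 / 2580.06 = 0.4349
Denominator = 1122 + 182 + 270 + 422 + 77 = 2073
RR5 = 1122 / 2073 = 0.5412
Difference = 54.12 − 43.49 = 10.63 percentage points

10.6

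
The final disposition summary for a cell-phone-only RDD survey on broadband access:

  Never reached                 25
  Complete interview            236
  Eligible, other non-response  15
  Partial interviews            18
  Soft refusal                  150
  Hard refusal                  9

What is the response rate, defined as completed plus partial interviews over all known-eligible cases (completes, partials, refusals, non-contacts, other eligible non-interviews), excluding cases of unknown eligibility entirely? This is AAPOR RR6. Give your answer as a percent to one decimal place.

Refused = 9 + 150 = 159
Top = 236 + 18 = 254
Base = 236 + 18 + 159 + 25 + 15 = 453
RR6 = 254 / 453 = 0.5607

56.1%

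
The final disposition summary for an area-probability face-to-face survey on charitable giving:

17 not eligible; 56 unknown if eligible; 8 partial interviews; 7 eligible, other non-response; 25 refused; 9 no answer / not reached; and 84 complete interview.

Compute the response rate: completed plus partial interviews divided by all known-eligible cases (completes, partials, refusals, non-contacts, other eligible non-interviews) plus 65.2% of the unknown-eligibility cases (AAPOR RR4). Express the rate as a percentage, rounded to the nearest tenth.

Numerator = 84 + 8 = 92
Eligible (known) = 84 + 8 + 25 + 9 + 7 = 133
Eligible share of unknowns = 0.6520 × 56 = 36.51
Denom = 133 + 36.51 = 169.51
RR4 = 92 / 169.51 = 0.5427

54.3%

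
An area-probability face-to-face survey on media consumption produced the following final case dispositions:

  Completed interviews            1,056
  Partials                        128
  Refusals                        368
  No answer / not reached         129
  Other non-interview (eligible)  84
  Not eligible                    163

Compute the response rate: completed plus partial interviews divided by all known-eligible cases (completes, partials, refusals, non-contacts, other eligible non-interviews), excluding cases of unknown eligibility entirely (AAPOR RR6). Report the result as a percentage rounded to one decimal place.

67.1%

Num → 1056 + 128 = 1184
Base → 1056 + 128 + 368 + 129 + 84 = 1765
RR6 = 1184 / 1765 = 0.6708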